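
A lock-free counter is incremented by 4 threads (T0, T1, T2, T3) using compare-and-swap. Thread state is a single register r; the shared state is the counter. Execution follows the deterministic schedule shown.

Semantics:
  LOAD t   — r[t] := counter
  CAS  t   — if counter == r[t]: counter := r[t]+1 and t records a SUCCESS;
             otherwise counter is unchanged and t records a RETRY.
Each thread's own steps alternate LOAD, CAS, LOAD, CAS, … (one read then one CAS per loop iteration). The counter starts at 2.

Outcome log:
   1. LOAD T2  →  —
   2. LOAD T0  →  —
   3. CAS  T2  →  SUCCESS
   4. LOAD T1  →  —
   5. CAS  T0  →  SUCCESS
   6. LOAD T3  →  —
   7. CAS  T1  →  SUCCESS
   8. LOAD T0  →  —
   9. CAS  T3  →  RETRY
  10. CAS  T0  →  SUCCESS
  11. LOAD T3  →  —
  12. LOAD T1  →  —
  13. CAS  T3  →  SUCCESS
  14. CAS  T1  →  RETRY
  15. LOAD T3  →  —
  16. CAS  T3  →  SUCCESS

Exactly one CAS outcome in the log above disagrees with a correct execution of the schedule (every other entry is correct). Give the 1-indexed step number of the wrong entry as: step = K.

Reference trace:
1. LOAD T2 → mem=2 r[T2]=2 [LOAD]
2. LOAD T0 → mem=2 r[T0]=2 [LOAD]
3. CAS T2 → mem=3 r[T2]=2 [OK]
4. LOAD T1 → mem=3 r[T1]=3 [LOAD]
5. CAS T0 → mem=3 r[T0]=2 [RETRY]
6. LOAD T3 → mem=3 r[T3]=3 [LOAD]
7. CAS T1 → mem=4 r[T1]=3 [OK]
8. LOAD T0 → mem=4 r[T0]=4 [LOAD]
9. CAS T3 → mem=4 r[T3]=3 [RETRY]
10. CAS T0 → mem=5 r[T0]=4 [OK]
11. LOAD T3 → mem=5 r[T3]=5 [LOAD]
12. LOAD T1 → mem=5 r[T1]=5 [LOAD]
13. CAS T3 → mem=6 r[T3]=5 [OK]
14. CAS T1 → mem=6 r[T1]=5 [RETRY]
15. LOAD T3 → mem=6 r[T3]=6 [LOAD]
16. CAS T3 → mem=7 r[T3]=6 [OK]
Log disagrees first at step 5.

step = 5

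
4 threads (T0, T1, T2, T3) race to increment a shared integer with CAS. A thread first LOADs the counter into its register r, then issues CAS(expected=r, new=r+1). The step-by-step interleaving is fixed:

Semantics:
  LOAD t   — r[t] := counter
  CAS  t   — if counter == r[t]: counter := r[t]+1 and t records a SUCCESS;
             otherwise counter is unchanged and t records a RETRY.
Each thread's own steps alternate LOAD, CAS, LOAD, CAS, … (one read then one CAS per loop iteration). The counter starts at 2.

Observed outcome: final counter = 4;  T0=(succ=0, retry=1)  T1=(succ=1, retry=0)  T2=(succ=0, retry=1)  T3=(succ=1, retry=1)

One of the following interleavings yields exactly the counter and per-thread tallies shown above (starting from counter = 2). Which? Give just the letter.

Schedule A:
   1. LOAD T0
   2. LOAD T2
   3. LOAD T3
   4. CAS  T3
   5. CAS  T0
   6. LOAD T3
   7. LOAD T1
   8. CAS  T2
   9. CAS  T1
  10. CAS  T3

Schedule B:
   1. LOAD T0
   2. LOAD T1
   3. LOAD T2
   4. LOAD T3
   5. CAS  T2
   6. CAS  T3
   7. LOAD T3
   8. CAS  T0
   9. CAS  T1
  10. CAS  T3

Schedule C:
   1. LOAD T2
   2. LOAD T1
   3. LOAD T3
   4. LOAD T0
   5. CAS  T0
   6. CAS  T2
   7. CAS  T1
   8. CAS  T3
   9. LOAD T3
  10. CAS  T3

A

Run A:
#1 T0 reads 2
#2 T2 reads 2
#3 T3 reads 2
#4 T3 CAS(2→3) writes; counter now 3
#5 T0 CAS(2→3) fails; counter now 3
#6 T3 reads 3
#7 T1 reads 3
#8 T2 CAS(2→3) fails; counter now 3
#9 T1 CAS(3→4) writes; counter now 4
#10 T3 CAS(3→4) fails; counter now 4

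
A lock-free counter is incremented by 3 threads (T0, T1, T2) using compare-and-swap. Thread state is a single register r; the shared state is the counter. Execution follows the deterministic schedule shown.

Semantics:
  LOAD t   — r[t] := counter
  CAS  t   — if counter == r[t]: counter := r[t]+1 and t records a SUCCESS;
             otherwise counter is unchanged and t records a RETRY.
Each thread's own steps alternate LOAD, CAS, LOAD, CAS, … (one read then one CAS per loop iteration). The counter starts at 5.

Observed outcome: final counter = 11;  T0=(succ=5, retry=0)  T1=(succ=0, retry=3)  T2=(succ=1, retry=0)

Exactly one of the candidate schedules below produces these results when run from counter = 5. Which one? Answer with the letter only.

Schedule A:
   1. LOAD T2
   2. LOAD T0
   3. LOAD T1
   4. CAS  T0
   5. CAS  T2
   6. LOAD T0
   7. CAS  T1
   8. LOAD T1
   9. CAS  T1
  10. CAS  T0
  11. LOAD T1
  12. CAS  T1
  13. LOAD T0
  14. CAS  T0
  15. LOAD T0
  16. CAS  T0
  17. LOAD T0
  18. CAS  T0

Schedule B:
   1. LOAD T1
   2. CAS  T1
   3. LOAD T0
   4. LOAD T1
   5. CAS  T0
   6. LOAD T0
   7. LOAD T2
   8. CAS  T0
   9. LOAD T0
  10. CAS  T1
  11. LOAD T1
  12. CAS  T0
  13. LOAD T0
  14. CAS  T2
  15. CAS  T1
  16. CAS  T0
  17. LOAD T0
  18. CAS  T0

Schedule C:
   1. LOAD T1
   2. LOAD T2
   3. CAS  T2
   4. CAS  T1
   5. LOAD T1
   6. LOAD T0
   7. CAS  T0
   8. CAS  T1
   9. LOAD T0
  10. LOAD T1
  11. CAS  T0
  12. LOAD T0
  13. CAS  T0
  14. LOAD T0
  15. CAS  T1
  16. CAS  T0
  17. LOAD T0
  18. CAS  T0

C

Tracing schedule C:
[1] T1.load  rd  (counter 5, T1.r 5)
[2] T2.load  rd  (counter 5, T2.r 5)
[3] T2.cas  hit  (counter 6, T2.r 5)
[4] T1.cas  miss  (counter 6, T1.r 5)
[5] T1.load  rd  (counter 6, T1.r 6)
[6] T0.load  rd  (counter 6, T0.r 6)
[7] T0.cas  hit  (counter 7, T0.r 6)
[8] T1.cas  miss  (counter 7, T1.r 6)
[9] T0.load  rd  (counter 7, T0.r 7)
[10] T1.load  rd  (counter 7, T1.r 7)
[11] T0.cas  hit  (counter 8, T0.r 7)
[12] T0.load  rd  (counter 8, T0.r 8)
[13] T0.cas  hit  (counter 9, T0.r 8)
[14] T0.load  rd  (counter 9, T0.r 9)
[15] T1.cas  miss  (counter 9, T1.r 7)
[16] T0.cas  hit  (counter 10, T0.r 9)
[17] T0.load  rd  (counter 10, T0.r 10)
[18] T0.cas  hit  (counter 11, T0.r 10)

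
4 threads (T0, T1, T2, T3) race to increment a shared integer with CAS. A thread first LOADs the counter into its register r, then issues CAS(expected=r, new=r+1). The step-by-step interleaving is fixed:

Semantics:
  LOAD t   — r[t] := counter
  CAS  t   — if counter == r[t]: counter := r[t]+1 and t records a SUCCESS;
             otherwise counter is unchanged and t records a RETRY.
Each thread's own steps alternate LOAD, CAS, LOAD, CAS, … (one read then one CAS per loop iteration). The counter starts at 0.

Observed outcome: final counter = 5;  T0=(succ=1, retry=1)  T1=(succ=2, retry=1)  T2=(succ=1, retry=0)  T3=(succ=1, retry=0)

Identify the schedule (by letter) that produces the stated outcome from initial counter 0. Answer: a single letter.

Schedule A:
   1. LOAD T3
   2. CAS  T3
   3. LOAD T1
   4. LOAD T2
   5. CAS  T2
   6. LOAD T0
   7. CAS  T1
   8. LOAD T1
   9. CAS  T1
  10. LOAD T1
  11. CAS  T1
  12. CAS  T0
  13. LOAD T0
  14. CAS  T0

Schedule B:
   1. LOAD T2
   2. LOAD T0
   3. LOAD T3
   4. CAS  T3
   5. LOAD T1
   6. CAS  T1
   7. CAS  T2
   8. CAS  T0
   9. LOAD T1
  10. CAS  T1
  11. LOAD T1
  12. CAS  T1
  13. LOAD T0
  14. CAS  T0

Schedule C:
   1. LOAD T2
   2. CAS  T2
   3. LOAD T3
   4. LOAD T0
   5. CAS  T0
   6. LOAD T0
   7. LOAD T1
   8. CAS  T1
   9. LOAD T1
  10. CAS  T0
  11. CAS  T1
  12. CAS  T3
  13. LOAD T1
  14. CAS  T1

A

Tracing schedule A:
[1] T3.load  rd  (counter 0, T3.r 0)
[2] T3.cas  hit  (counter 1, T3.r 0)
[3] T1.load  rd  (counter 1, T1.r 1)
[4] T2.load  rd  (counter 1, T2.r 1)
[5] T2.cas  hit  (counter 2, T2.r 1)
[6] T0.load  rd  (counter 2, T0.r 2)
[7] T1.cas  miss  (counter 2, T1.r 1)
[8] T1.load  rd  (counter 2, T1.r 2)
[9] T1.cas  hit  (counter 3, T1.r 2)
[10] T1.load  rd  (counter 3, T1.r 3)
[11] T1.cas  hit  (counter 4, T1.r 3)
[12] T0.cas  miss  (counter 4, T0.r 2)
[13] T0.load  rd  (counter 4, T0.r 4)
[14] T0.cas  hit  (counter 5, T0.r 4)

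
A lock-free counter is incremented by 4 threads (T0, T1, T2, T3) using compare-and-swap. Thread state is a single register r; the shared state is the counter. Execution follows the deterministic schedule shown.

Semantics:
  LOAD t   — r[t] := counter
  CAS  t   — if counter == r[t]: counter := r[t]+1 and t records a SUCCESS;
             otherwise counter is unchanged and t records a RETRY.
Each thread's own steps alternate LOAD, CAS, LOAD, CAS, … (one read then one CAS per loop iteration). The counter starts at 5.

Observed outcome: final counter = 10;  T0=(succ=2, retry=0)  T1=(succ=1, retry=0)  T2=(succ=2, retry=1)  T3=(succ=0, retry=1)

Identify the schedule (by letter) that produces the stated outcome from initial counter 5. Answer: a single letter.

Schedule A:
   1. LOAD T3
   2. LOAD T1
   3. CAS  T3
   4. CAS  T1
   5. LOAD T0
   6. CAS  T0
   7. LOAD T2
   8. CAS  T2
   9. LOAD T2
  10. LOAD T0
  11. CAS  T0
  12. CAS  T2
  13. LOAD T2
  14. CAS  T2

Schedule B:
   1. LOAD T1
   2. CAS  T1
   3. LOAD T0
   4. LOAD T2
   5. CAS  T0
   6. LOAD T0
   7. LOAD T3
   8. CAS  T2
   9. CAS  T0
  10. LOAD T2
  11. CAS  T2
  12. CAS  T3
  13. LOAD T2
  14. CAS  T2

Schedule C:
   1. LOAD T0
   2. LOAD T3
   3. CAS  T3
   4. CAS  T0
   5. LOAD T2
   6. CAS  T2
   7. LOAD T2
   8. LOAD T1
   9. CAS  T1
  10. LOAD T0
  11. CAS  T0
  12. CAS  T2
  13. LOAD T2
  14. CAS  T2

B

Run B:
T1 LOAD — after: cnt=5, r=5 — load
T1 CAS — after: cnt=6, r=5 — ok
T0 LOAD — after: cnt=6, r=6 — load
T2 LOAD — after: cnt=6, r=6 — load
T0 CAS — after: cnt=7, r=6 — ok
T0 LOAD — after: cnt=7, r=7 — load
T3 LOAD — after: cnt=7, r=7 — load
T2 CAS — after: cnt=7, r=6 — retry
T0 CAS — after: cnt=8, r=7 — ok
T2 LOAD — after: cnt=8, r=8 — load
T2 CAS — after: cnt=9, r=8 — ok
T3 CAS — after: cnt=9, r=7 — retry
T2 LOAD — after: cnt=9, r=9 — load
T2 CAS — after: cnt=10, r=9 — ok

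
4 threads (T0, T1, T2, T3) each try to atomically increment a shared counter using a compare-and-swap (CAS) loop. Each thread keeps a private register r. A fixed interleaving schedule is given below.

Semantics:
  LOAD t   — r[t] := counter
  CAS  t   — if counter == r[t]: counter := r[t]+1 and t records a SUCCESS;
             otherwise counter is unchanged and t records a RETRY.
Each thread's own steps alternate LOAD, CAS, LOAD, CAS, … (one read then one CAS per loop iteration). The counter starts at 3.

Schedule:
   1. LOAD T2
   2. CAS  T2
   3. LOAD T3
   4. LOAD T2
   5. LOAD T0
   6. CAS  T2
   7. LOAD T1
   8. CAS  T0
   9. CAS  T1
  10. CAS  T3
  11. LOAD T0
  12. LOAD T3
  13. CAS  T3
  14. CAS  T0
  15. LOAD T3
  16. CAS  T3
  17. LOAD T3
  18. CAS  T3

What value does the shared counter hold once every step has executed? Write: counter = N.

counter = 9

   1) LOAD T2:  M=3  r_T2=3
   2) CAS  T2:  M=4  r_T2=3 ✓
   3) LOAD T3:  M=4  r_T3=4
   4) LOAD T2:  M=4  r_T2=4
   5) LOAD T0:  M=4  r_T0=4
   6) CAS  T2:  M=5  r_T2=4 ✓
   7) LOAD T1:  M=5  r_T1=5
   8) CAS  T0:  M=5  r_T0=4 ✗
   9) CAS  T1:  M=6  r_T1=5 ✓
  10) CAS  T3:  M=6  r_T3=4 ✗
  11) LOAD T0:  M=6  r_T0=6
  12) LOAD T3:  M=6  r_T3=6
  13) CAS  T3:  M=7  r_T3=6 ✓
  14) CAS  T0:  M=7  r_T0=6 ✗
  15) LOAD T3:  M=7  r_T3=7
  16) CAS  T3:  M=8  r_T3=7 ✓
  17) LOAD T3:  M=8  r_T3=8
  18) CAS  T3:  M=9  r_T3=8 ✓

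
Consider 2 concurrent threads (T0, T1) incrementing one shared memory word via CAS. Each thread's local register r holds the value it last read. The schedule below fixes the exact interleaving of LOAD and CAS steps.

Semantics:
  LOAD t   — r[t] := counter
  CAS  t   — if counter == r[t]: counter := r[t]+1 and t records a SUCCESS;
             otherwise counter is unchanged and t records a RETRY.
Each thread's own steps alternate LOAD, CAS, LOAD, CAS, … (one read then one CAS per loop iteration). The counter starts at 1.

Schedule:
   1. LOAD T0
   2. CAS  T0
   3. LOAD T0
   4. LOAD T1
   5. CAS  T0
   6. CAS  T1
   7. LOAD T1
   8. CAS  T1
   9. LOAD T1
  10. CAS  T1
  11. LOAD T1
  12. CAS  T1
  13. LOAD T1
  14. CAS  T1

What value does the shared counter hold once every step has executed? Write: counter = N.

step 1: T0 LOAD ⇒ load; ctr=1 reg=1
step 2: T0 CAS ⇒ ok; ctr=2 reg=1
step 3: T0 LOAD ⇒ load; ctr=2 reg=2
step 4: T1 LOAD ⇒ load; ctr=2 reg=2
step 5: T0 CAS ⇒ ok; ctr=3 reg=2
step 6: T1 CAS ⇒ retry; ctr=3 reg=2
step 7: T1 LOAD ⇒ load; ctr=3 reg=3
step 8: T1 CAS ⇒ ok; ctr=4 reg=3
step 9: T1 LOAD ⇒ load; ctr=4 reg=4
step 10: T1 CAS ⇒ ok; ctr=5 reg=4
step 11: T1 LOAD ⇒ load; ctr=5 reg=5
step 12: T1 CAS ⇒ ok; ctr=6 reg=5
step 13: T1 LOAD ⇒ load; ctr=6 reg=6
step 14: T1 CAS ⇒ ok; ctr=7 reg=6

counter = 7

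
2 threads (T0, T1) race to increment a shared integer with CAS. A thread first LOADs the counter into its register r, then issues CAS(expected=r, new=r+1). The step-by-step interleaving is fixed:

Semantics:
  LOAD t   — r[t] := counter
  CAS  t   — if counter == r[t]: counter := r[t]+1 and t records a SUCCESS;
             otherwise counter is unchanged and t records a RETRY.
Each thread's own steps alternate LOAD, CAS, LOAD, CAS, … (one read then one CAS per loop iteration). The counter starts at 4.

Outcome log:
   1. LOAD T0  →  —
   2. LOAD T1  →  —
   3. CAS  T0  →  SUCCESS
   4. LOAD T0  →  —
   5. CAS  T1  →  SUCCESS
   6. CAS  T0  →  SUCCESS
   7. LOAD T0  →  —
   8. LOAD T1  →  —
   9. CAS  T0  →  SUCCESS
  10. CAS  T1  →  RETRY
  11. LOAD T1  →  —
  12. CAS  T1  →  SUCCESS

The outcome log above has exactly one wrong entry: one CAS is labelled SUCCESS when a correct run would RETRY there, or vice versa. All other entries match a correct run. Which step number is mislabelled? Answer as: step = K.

step = 5

Re-executing:
[1] T0.load  rd  (counter 4, T0.r 4)
[2] T1.load  rd  (counter 4, T1.r 4)
[3] T0.cas  hit  (counter 5, T0.r 4)
[4] T0.load  rd  (counter 5, T0.r 5)
[5] T1.cas  miss  (counter 5, T1.r 4)
[6] T0.cas  hit  (counter 6, T0.r 5)
[7] T0.load  rd  (counter 6, T0.r 6)
[8] T1.load  rd  (counter 6, T1.r 6)
[9] T0.cas  hit  (counter 7, T0.r 6)
[10] T1.cas  miss  (counter 7, T1.r 6)
[11] T1.load  rd  (counter 7, T1.r 7)
[12] T1.cas  hit  (counter 8, T1.r 7)
Log disagrees first at step 5.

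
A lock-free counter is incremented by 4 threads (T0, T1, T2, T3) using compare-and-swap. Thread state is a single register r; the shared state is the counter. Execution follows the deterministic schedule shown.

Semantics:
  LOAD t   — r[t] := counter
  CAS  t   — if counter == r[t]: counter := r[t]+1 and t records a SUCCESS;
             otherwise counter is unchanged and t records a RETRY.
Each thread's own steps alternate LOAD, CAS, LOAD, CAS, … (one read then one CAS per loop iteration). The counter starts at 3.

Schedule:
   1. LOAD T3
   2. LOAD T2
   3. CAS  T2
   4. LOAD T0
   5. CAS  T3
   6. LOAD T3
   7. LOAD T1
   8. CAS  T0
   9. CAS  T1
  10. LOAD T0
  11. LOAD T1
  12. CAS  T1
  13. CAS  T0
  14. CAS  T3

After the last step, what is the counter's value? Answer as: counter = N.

T3 LOAD — after: cnt=3, r=3 — load
T2 LOAD — after: cnt=3, r=3 — load
T2 CAS — after: cnt=4, r=3 — ok
T0 LOAD — after: cnt=4, r=4 — load
T3 CAS — after: cnt=4, r=3 — retry
T3 LOAD — after: cnt=4, r=4 — load
T1 LOAD — after: cnt=4, r=4 — load
T0 CAS — after: cnt=5, r=4 — ok
T1 CAS — after: cnt=5, r=4 — retry
T0 LOAD — after: cnt=5, r=5 — load
T1 LOAD — after: cnt=5, r=5 — load
T1 CAS — after: cnt=6, r=5 — ok
T0 CAS — after: cnt=6, r=5 — retry
T3 CAS — after: cnt=6, r=4 — retry

counter = 6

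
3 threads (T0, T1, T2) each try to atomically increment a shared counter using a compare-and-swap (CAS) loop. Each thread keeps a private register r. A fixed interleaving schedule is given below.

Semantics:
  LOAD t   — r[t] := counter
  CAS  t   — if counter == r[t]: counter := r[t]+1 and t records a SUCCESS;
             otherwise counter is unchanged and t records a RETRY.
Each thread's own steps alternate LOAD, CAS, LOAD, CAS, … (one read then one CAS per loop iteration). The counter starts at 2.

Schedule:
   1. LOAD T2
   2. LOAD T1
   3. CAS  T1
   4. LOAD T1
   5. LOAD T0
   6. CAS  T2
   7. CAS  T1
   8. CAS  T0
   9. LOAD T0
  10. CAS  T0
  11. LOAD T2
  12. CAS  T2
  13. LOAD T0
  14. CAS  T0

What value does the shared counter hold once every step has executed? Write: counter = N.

counter = 7

T2 LOAD — after: cnt=2, r=2 — load
T1 LOAD — after: cnt=2, r=2 — load
T1 CAS — after: cnt=3, r=2 — ok
T1 LOAD — after: cnt=3, r=3 — load
T0 LOAD — after: cnt=3, r=3 — load
T2 CAS — after: cnt=3, r=2 — retry
T1 CAS — after: cnt=4, r=3 — ok
T0 CAS — after: cnt=4, r=3 — retry
T0 LOAD — after: cnt=4, r=4 — load
T0 CAS — after: cnt=5, r=4 — ok
T2 LOAD — after: cnt=5, r=5 — load
T2 CAS — after: cnt=6, r=5 — ok
T0 LOAD — after: cnt=6, r=6 — load
T0 CAS — after: cnt=7, r=6 — ok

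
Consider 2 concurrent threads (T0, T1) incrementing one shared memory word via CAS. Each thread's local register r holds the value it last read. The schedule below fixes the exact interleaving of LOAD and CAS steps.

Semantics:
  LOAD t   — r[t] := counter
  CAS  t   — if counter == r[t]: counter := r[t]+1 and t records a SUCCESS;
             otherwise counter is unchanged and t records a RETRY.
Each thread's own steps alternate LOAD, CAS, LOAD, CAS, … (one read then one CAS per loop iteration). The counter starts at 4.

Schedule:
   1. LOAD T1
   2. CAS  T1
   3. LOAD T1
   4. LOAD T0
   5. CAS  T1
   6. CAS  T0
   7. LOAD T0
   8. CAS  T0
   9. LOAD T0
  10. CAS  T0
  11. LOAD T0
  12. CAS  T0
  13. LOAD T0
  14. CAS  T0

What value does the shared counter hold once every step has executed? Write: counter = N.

counter = 10

   1) LOAD T1:  M=4  r_T1=4
   2) CAS  T1:  M=5  r_T1=4 ✓
   3) LOAD T1:  M=5  r_T1=5
   4) LOAD T0:  M=5  r_T0=5
   5) CAS  T1:  M=6  r_T1=5 ✓
   6) CAS  T0:  M=6  r_T0=5 ✗
   7) LOAD T0:  M=6  r_T0=6
   8) CAS  T0:  M=7  r_T0=6 ✓
   9) LOAD T0:  M=7  r_T0=7
  10) CAS  T0:  M=8  r_T0=7 ✓
  11) LOAD T0:  M=8  r_T0=8
  12) CAS  T0:  M=9  r_T0=8 ✓
  13) LOAD T0:  M=9  r_T0=9
  14) CAS  T0:  M=10  r_T0=9 ✓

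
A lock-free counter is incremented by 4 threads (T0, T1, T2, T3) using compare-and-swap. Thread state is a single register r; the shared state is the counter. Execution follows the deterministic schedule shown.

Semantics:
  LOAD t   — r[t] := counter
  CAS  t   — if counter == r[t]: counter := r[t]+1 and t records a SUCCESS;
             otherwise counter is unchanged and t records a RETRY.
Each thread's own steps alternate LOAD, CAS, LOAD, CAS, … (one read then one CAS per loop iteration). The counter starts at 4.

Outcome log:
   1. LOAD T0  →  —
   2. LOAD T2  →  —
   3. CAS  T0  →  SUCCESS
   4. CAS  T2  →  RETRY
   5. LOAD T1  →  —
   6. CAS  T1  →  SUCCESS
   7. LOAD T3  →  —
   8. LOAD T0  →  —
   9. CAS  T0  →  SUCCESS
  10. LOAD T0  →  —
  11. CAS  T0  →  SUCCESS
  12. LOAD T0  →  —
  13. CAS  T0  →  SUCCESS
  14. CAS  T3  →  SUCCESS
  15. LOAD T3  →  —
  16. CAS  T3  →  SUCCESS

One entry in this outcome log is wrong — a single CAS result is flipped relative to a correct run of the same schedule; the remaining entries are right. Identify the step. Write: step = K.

step = 14

Reference trace:
#1 T0 reads 4
#2 T2 reads 4
#3 T0 CAS(4→5) writes; counter now 5
#4 T2 CAS(4→5) fails; counter now 5
#5 T1 reads 5
#6 T1 CAS(5→6) writes; counter now 6
#7 T3 reads 6
#8 T0 reads 6
#9 T0 CAS(6→7) writes; counter now 7
#10 T0 reads 7
#11 T0 CAS(7→8) writes; counter now 8
#12 T0 reads 8
#13 T0 CAS(8→9) writes; counter now 9
#14 T3 CAS(6→7) fails; counter now 9
#15 T3 reads 9
#16 T3 CAS(9→10) writes; counter now 10
Flip is step 14.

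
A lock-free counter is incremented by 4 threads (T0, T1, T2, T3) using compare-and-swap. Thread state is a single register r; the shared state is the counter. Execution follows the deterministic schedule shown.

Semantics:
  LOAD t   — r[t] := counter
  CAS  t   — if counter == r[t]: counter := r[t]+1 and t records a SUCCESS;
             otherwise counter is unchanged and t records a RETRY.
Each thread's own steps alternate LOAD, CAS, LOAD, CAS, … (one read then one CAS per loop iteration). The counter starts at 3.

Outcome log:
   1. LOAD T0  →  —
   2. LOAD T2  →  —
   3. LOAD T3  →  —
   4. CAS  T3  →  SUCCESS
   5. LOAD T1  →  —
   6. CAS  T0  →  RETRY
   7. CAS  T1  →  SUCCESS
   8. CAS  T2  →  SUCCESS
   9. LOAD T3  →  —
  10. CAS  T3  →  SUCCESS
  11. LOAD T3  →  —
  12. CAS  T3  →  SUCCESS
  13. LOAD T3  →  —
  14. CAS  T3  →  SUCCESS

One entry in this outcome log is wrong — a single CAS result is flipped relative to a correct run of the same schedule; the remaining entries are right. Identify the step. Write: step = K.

Re-executing:
1. LOAD T0 → mem=3 r[T0]=3 [LOAD]
2. LOAD T2 → mem=3 r[T2]=3 [LOAD]
3. LOAD T3 → mem=3 r[T3]=3 [LOAD]
4. CAS T3 → mem=4 r[T3]=3 [OK]
5. LOAD T1 → mem=4 r[T1]=4 [LOAD]
6. CAS T0 → mem=4 r[T0]=3 [RETRY]
7. CAS T1 → mem=5 r[T1]=4 [OK]
8. CAS T2 → mem=5 r[T2]=3 [RETRY]
9. LOAD T3 → mem=5 r[T3]=5 [LOAD]
10. CAS T3 → mem=6 r[T3]=5 [OK]
11. LOAD T3 → mem=6 r[T3]=6 [LOAD]
12. CAS T3 → mem=7 r[T3]=6 [OK]
13. LOAD T3 → mem=7 r[T3]=7 [LOAD]
14. CAS T3 → mem=8 r[T3]=7 [OK]
Flip is step 8.

step = 8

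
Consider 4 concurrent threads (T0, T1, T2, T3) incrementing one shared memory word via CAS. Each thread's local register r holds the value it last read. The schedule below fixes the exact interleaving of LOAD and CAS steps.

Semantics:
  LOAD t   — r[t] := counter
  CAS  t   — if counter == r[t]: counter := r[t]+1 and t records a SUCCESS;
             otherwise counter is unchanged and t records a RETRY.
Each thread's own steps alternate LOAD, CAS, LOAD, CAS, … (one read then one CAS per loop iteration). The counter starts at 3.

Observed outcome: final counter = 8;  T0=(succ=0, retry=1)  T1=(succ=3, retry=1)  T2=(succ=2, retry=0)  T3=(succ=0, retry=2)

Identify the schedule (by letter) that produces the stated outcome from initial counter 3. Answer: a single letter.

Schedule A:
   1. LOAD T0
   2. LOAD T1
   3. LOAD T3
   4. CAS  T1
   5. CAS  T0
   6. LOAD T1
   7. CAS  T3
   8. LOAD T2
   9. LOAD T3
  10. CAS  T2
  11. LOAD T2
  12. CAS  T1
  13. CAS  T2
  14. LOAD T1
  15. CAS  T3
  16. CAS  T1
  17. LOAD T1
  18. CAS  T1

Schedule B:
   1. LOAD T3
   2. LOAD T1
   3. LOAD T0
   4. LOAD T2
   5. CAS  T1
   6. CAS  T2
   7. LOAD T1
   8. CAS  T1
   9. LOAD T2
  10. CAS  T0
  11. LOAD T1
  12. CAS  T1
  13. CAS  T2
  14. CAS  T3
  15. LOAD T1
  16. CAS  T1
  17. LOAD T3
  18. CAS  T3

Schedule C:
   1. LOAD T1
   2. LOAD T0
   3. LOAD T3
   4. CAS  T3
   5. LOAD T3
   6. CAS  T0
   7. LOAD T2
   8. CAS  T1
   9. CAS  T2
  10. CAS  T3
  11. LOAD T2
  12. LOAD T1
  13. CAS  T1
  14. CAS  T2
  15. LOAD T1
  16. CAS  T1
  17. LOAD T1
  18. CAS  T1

Tracing schedule A:
#1 T0 reads 3
#2 T1 reads 3
#3 T3 reads 3
#4 T1 CAS(3→4) writes; counter now 4
#5 T0 CAS(3→4) fails; counter now 4
#6 T1 reads 4
#7 T3 CAS(3→4) fails; counter now 4
#8 T2 reads 4
#9 T3 reads 4
#10 T2 CAS(4→5) writes; counter now 5
#11 T2 reads 5
#12 T1 CAS(4→5) fails; counter now 5
#13 T2 CAS(5→6) writes; counter now 6
#14 T1 reads 6
#15 T3 CAS(4→5) fails; counter now 6
#16 T1 CAS(6→7) writes; counter now 7
#17 T1 reads 7
#18 T1 CAS(7→8) writes; counter now 8

A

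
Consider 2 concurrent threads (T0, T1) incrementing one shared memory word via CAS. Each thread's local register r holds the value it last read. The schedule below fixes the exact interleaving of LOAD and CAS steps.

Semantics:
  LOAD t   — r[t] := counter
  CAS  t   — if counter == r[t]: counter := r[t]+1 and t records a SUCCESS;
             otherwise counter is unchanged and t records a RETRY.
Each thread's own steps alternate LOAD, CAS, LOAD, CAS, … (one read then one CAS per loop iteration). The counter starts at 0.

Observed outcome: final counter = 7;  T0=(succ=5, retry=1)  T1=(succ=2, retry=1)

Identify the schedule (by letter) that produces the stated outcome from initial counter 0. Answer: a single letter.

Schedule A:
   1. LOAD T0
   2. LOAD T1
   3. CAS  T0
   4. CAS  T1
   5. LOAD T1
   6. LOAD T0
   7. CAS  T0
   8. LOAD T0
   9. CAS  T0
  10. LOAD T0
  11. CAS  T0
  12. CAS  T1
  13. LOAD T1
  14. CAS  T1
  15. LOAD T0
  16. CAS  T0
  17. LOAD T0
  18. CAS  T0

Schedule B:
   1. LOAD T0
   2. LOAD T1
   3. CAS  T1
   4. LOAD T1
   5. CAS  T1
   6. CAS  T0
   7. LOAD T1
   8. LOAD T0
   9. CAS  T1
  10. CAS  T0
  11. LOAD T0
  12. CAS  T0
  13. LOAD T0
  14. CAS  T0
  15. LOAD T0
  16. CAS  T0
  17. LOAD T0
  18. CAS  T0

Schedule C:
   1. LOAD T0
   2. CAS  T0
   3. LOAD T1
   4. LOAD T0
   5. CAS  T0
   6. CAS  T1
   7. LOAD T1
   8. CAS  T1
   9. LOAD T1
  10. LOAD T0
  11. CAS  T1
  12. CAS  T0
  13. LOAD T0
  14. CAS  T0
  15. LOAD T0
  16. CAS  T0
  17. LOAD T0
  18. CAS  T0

C

Simulating candidate C:
#1 T0 reads 0
#2 T0 CAS(0→1) writes; counter now 1
#3 T1 reads 1
#4 T0 reads 1
#5 T0 CAS(1→2) writes; counter now 2
#6 T1 CAS(1→2) fails; counter now 2
#7 T1 reads 2
#8 T1 CAS(2→3) writes; counter now 3
#9 T1 reads 3
#10 T0 reads 3
#11 T1 CAS(3→4) writes; counter now 4
#12 T0 CAS(3→4) fails; counter now 4
#13 T0 reads 4
#14 T0 CAS(4→5) writes; counter now 5
#15 T0 reads 5
#16 T0 CAS(5→6) writes; counter now 6
#17 T0 reads 6
#18 T0 CAS(6→7) writes; counter now 7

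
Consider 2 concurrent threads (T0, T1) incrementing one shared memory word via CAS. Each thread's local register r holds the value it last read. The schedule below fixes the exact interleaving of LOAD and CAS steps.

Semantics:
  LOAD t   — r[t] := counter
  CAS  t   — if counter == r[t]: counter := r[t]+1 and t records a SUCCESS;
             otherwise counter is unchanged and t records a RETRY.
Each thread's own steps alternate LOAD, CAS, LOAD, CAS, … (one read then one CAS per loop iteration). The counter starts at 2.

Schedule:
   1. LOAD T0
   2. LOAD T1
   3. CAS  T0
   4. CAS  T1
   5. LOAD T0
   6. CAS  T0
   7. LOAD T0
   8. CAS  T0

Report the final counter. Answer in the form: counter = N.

counter = 5

1. LOAD T0 → mem=2 r[T0]=2 [LOAD]
2. LOAD T1 → mem=2 r[T1]=2 [LOAD]
3. CAS T0 → mem=3 r[T0]=2 [OK]
4. CAS T1 → mem=3 r[T1]=2 [RETRY]
5. LOAD T0 → mem=3 r[T0]=3 [LOAD]
6. CAS T0 → mem=4 r[T0]=3 [OK]
7. LOAD T0 → mem=4 r[T0]=4 [LOAD]
8. CAS T0 → mem=5 r[T0]=4 [OK]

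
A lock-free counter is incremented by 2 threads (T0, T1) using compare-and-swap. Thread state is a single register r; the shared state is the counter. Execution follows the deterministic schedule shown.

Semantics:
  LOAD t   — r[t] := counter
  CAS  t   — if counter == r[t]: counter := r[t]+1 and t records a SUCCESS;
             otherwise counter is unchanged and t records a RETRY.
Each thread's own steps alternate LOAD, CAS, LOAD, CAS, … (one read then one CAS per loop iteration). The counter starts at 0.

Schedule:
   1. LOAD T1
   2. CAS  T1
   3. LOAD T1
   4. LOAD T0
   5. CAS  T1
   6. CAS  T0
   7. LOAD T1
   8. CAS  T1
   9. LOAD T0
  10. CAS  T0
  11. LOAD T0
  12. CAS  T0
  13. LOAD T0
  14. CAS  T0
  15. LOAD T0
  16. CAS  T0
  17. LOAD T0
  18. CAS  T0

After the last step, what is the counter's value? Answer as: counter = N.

T1 LOAD — after: cnt=0, r=0 — load
T1 CAS — after: cnt=1, r=0 — ok
T1 LOAD — after: cnt=1, r=1 — load
T0 LOAD — after: cnt=1, r=1 — load
T1 CAS — after: cnt=2, r=1 — ok
T0 CAS — after: cnt=2, r=1 — retry
T1 LOAD — after: cnt=2, r=2 — load
T1 CAS — after: cnt=3, r=2 — ok
T0 LOAD — after: cnt=3, r=3 — load
T0 CAS — after: cnt=4, r=3 — ok
T0 LOAD — after: cnt=4, r=4 — load
T0 CAS — after: cnt=5, r=4 — ok
T0 LOAD — after: cnt=5, r=5 — load
T0 CAS — after: cnt=6, r=5 — ok
T0 LOAD — after: cnt=6, r=6 — load
T0 CAS — after: cnt=7, r=6 — ok
T0 LOAD — after: cnt=7, r=7 — load
T0 CAS — after: cnt=8, r=7 — ok

counter = 8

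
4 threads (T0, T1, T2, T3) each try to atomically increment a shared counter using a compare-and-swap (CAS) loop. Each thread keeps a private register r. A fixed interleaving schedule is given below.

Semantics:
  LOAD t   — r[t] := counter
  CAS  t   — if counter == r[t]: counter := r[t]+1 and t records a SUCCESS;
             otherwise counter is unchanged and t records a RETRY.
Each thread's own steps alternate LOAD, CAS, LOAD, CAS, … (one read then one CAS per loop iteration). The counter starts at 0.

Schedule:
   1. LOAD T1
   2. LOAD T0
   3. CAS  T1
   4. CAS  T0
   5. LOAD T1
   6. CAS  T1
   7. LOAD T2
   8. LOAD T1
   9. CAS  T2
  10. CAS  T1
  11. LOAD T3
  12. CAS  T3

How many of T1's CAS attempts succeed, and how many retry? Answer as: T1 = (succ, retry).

1. LOAD T1 → mem=0 r[T1]=0 [LOAD]
2. LOAD T0 → mem=0 r[T0]=0 [LOAD]
3. CAS T1 → mem=1 r[T1]=0 [OK]
4. CAS T0 → mem=1 r[T0]=0 [RETRY]
5. LOAD T1 → mem=1 r[T1]=1 [LOAD]
6. CAS T1 → mem=2 r[T1]=1 [OK]
7. LOAD T2 → mem=2 r[T2]=2 [LOAD]
8. LOAD T1 → mem=2 r[T1]=2 [LOAD]
9. CAS T2 → mem=3 r[T2]=2 [OK]
10. CAS T1 → mem=3 r[T1]=2 [RETRY]
11. LOAD T3 → mem=3 r[T3]=3 [LOAD]
12. CAS T3 → mem=4 r[T3]=3 [OK]

T1 = (2, 1)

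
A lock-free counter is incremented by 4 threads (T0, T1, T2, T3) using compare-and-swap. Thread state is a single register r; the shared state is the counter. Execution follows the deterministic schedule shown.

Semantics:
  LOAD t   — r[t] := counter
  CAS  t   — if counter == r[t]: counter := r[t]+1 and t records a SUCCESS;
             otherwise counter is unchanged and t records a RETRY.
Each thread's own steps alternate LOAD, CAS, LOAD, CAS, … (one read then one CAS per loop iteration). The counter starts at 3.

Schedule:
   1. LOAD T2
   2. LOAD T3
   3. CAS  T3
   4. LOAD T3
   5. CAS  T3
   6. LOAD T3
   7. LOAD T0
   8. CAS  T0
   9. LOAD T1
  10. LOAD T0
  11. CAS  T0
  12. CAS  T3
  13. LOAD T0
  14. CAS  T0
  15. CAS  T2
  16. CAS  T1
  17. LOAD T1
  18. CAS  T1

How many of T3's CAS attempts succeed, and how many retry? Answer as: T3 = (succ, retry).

T3 = (2, 1)

[1] T2.load  rd  (counter 3, T2.r 3)
[2] T3.load  rd  (counter 3, T3.r 3)
[3] T3.cas  hit  (counter 4, T3.r 3)
[4] T3.load  rd  (counter 4, T3.r 4)
[5] T3.cas  hit  (counter 5, T3.r 4)
[6] T3.load  rd  (counter 5, T3.r 5)
[7] T0.load  rd  (counter 5, T0.r 5)
[8] T0.cas  hit  (counter 6, T0.r 5)
[9] T1.load  rd  (counter 6, T1.r 6)
[10] T0.load  rd  (counter 6, T0.r 6)
[11] T0.cas  hit  (counter 7, T0.r 6)
[12] T3.cas  miss  (counter 7, T3.r 5)
[13] T0.load  rd  (counter 7, T0.r 7)
[14] T0.cas  hit  (counter 8, T0.r 7)
[15] T2.cas  miss  (counter 8, T2.r 3)
[16] T1.cas  miss  (counter 8, T1.r 6)
[17] T1.load  rd  (counter 8, T1.r 8)
[18] T1.cas  hit  (counter 9, T1.r 8)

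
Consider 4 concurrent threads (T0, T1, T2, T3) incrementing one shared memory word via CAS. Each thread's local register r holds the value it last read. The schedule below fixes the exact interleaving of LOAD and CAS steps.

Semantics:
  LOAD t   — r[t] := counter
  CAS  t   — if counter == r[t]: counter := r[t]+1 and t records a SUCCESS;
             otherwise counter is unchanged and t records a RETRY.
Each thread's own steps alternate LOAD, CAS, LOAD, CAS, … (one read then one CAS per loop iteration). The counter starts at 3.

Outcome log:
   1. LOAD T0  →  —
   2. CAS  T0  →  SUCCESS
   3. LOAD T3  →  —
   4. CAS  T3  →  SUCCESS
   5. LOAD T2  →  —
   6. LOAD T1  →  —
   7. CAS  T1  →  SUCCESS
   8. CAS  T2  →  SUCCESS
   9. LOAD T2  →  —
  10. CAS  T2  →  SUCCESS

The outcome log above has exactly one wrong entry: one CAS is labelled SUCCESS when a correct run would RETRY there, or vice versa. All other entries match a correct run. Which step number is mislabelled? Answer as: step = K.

step = 8

Re-executing:
[1] T0.load  rd  (counter 3, T0.r 3)
[2] T0.cas  hit  (counter 4, T0.r 3)
[3] T3.load  rd  (counter 4, T3.r 4)
[4] T3.cas  hit  (counter 5, T3.r 4)
[5] T2.load  rd  (counter 5, T2.r 5)
[6] T1.load  rd  (counter 5, T1.r 5)
[7] T1.cas  hit  (counter 6, T1.r 5)
[8] T2.cas  miss  (counter 6, T2.r 5)
[9] T2.load  rd  (counter 6, T2.r 6)
[10] T2.cas  hit  (counter 7, T2.r 6)
Flip is step 8.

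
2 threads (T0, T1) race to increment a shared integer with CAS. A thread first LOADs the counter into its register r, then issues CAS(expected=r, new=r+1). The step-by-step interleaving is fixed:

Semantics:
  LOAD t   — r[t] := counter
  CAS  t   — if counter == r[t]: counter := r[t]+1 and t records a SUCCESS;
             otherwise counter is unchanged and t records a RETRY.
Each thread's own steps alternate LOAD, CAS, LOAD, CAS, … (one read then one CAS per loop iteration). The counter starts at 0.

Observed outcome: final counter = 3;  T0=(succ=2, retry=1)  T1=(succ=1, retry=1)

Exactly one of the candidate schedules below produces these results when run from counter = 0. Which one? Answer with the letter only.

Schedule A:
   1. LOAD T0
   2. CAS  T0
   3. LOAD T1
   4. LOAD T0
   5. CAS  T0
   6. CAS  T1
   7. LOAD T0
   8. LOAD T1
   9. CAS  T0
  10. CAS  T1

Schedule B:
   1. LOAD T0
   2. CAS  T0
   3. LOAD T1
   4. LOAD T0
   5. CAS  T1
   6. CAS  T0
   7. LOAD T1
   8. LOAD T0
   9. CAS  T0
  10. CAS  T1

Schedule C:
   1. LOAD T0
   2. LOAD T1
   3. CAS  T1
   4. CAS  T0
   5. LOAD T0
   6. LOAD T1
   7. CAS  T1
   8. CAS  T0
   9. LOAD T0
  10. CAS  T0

B

Run B:
step 1: T0 LOAD ⇒ load; ctr=0 reg=0
step 2: T0 CAS ⇒ ok; ctr=1 reg=0
step 3: T1 LOAD ⇒ load; ctr=1 reg=1
step 4: T0 LOAD ⇒ load; ctr=1 reg=1
step 5: T1 CAS ⇒ ok; ctr=2 reg=1
step 6: T0 CAS ⇒ retry; ctr=2 reg=1
step 7: T1 LOAD ⇒ load; ctr=2 reg=2
step 8: T0 LOAD ⇒ load; ctr=2 reg=2
step 9: T0 CAS ⇒ ok; ctr=3 reg=2
step 10: T1 CAS ⇒ retry; ctr=3 reg=2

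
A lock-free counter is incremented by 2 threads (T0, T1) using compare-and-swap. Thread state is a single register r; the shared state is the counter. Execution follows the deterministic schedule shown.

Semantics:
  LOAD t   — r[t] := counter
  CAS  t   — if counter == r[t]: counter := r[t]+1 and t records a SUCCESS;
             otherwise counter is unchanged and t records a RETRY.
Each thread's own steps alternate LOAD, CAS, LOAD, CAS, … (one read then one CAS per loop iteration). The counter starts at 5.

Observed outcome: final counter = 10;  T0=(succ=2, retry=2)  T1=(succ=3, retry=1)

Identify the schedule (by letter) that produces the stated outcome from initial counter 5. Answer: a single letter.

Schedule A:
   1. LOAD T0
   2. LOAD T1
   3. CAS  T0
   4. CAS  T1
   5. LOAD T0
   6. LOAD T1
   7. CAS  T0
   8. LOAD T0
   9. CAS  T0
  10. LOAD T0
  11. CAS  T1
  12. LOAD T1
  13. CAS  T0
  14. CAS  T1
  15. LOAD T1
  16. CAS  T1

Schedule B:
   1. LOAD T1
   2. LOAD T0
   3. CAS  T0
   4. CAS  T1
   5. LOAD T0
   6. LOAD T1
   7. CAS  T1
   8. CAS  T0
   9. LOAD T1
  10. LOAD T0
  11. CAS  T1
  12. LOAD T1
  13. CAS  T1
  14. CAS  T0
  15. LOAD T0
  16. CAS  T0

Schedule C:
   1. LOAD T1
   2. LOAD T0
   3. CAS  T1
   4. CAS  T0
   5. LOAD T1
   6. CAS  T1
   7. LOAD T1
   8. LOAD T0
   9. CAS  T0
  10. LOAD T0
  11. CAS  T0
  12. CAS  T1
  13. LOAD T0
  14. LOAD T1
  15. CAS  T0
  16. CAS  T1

B

Tracing schedule B:
   1) LOAD T1:  M=5  r_T1=5
   2) LOAD T0:  M=5  r_T0=5
   3) CAS  T0:  M=6  r_T0=5 ✓
   4) CAS  T1:  M=6  r_T1=5 ✗
   5) LOAD T0:  M=6  r_T0=6
   6) LOAD T1:  M=6  r_T1=6
   7) CAS  T1:  M=7  r_T1=6 ✓
   8) CAS  T0:  M=7  r_T0=6 ✗
   9) LOAD T1:  M=7  r_T1=7
  10) LOAD T0:  M=7  r_T0=7
  11) CAS  T1:  M=8  r_T1=7 ✓
  12) LOAD T1:  M=8  r_T1=8
  13) CAS  T1:  M=9  r_T1=8 ✓
  14) CAS  T0:  M=9  r_T0=7 ✗
  15) LOAD T0:  M=9  r_T0=9
  16) CAS  T0:  M=10  r_T0=9 ✓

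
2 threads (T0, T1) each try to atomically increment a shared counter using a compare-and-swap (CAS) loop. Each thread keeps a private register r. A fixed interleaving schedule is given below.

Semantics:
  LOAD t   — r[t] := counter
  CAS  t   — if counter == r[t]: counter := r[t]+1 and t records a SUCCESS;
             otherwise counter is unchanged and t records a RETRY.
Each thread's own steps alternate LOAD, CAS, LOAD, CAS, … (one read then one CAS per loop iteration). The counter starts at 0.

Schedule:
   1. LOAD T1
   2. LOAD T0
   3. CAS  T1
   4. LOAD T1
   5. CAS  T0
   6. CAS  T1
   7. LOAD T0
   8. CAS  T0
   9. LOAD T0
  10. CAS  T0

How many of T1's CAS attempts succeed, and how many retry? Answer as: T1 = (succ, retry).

T1 = (2, 0)

T1 LOAD — after: cnt=0, r=0 — load
T0 LOAD — after: cnt=0, r=0 — load
T1 CAS — after: cnt=1, r=0 — ok
T1 LOAD — after: cnt=1, r=1 — load
T0 CAS — after: cnt=1, r=0 — retry
T1 CAS — after: cnt=2, r=1 — ok
T0 LOAD — after: cnt=2, r=2 — load
T0 CAS — after: cnt=3, r=2 — ok
T0 LOAD — after: cnt=3, r=3 — load
T0 CAS — after: cnt=4, r=3 — ok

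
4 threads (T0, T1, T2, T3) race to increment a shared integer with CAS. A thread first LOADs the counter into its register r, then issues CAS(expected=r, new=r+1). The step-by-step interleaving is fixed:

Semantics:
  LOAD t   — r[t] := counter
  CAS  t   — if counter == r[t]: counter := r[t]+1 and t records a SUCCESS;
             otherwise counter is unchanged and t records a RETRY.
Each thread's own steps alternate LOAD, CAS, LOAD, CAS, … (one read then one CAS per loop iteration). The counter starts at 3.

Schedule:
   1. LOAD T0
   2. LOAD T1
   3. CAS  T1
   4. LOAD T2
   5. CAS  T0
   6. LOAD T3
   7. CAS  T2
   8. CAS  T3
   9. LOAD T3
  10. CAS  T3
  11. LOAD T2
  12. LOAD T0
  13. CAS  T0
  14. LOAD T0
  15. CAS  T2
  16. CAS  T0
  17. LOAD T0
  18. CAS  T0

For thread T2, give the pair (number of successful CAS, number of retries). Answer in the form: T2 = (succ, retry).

T2 = (1, 1)

#1 T0 reads 3
#2 T1 reads 3
#3 T1 CAS(3→4) writes; counter now 4
#4 T2 reads 4
#5 T0 CAS(3→4) fails; counter now 4
#6 T3 reads 4
#7 T2 CAS(4→5) writes; counter now 5
#8 T3 CAS(4→5) fails; counter now 5
#9 T3 reads 5
#10 T3 CAS(5→6) writes; counter now 6
#11 T2 reads 6
#12 T0 reads 6
#13 T0 CAS(6→7) writes; counter now 7
#14 T0 reads 7
#15 T2 CAS(6→7) fails; counter now 7
#16 T0 CAS(7→8) writes; counter now 8
#17 T0 reads 8
#18 T0 CAS(8→9) writes; counter now 9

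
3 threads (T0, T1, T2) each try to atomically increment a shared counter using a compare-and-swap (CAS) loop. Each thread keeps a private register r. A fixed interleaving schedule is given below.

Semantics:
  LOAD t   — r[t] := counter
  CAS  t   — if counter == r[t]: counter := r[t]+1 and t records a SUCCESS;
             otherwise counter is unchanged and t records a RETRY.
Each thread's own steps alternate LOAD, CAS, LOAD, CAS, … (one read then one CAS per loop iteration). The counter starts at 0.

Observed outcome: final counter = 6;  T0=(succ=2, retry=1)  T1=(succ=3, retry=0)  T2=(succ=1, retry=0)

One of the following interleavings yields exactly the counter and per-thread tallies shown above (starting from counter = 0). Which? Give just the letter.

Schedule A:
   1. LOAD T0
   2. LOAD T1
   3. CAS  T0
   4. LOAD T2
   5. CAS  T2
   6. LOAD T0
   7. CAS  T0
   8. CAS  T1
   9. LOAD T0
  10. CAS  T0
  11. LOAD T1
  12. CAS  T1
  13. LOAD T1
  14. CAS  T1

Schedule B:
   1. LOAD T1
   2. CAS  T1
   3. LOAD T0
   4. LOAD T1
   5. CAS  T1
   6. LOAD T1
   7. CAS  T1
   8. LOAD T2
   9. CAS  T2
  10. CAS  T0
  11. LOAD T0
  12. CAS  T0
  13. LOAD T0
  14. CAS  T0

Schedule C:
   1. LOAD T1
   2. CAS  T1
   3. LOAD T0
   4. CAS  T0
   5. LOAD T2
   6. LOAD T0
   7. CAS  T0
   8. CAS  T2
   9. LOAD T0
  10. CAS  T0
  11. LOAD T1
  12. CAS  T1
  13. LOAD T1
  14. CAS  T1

B

Tracing schedule B:
   1) LOAD T1:  M=0  r_T1=0
   2) CAS  T1:  M=1  r_T1=0 ✓
   3) LOAD T0:  M=1  r_T0=1
   4) LOAD T1:  M=1  r_T1=1
   5) CAS  T1:  M=2  r_T1=1 ✓
   6) LOAD T1:  M=2  r_T1=2
   7) CAS  T1:  M=3  r_T1=2 ✓
   8) LOAD T2:  M=3  r_T2=3
   9) CAS  T2:  M=4  r_T2=3 ✓
  10) CAS  T0:  M=4  r_T0=1 ✗
  11) LOAD T0:  M=4  r_T0=4
  12) CAS  T0:  M=5  r_T0=4 ✓
  13) LOAD T0:  M=5  r_T0=5
  14) CAS  T0:  M=6  r_T0=5 ✓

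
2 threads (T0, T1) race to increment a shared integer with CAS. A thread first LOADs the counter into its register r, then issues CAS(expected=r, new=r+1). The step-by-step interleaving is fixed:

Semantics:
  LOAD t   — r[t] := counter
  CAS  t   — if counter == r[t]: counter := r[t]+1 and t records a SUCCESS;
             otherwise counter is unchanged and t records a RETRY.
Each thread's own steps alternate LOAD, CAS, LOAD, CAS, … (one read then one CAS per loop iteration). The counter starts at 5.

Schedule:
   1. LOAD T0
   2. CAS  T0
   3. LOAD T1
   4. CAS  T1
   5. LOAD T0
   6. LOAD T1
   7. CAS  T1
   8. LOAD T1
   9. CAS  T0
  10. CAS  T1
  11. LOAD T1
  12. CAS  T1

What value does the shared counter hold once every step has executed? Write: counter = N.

[1] T0.load  rd  (counter 5, T0.r 5)
[2] T0.cas  hit  (counter 6, T0.r 5)
[3] T1.load  rd  (counter 6, T1.r 6)
[4] T1.cas  hit  (counter 7, T1.r 6)
[5] T0.load  rd  (counter 7, T0.r 7)
[6] T1.load  rd  (counter 7, T1.r 7)
[7] T1.cas  hit  (counter 8, T1.r 7)
[8] T1.load  rd  (counter 8, T1.r 8)
[9] T0.cas  miss  (counter 8, T0.r 7)
[10] T1.cas  hit  (counter 9, T1.r 8)
[11] T1.load  rd  (counter 9, T1.r 9)
[12] T1.cas  hit  (counter 10, T1.r 9)

counter = 10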